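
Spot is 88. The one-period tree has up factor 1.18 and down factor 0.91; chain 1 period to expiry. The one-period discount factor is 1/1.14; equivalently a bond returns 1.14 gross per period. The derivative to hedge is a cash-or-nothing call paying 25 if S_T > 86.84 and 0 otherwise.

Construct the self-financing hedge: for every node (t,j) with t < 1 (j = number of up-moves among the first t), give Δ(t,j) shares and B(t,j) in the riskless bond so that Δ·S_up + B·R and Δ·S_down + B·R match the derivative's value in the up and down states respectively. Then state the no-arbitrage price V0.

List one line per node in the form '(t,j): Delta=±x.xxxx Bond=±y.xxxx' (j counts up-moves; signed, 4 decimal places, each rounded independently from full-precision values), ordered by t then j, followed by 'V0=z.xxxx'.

(0,0): Delta=1.0522 Bond=-73.9116
V0=18.6810

Since d<R<u, set p* = (R−d)/(u−d) = 0.8519; price each node as the discounted p*-expectation of its children.
Terminal values V(1,·): V(1,0)=0.0000, V(1,1)=25.0000
Node (0,0) S=88.0000: V=(p*·25.0000+(1−p*)·0.0000)/1.14=18.6810; Δ=(25.0000−0.0000)/(103.8400−80.0800)=1.0522; B=V−Δ·S=-73.9116
The time-0 hedge costs 18.6810, which is the no-arbitrage price.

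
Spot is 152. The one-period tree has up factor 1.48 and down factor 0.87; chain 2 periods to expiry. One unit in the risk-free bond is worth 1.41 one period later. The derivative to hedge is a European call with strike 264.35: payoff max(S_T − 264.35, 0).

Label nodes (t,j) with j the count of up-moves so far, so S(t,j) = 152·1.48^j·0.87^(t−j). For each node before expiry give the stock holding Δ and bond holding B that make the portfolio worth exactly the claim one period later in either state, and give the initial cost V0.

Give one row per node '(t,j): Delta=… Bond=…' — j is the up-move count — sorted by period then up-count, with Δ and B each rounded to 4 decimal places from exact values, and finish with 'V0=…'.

(0,0): Delta=0.4644 Bond=-43.5593
(1,0): Delta=0.0000 Bond=0.0000
(1,1): Delta=0.4998 Bond=-69.3803
V0=27.0368

Under the risk-neutral measure, an up-move has probability p* = (R−d)/(u−d) = 0.8852 and values discount at R = 1.41.
Payoff layer (t=2): V(2,0)=0.0000, V(2,1)=0.0000, V(2,2)=68.5908
  t=1,j=0: stock 132.2400 → up 195.7152 (V=0.0000), down 115.0488 (V=0.0000). Price 0.0000; hedge Δ=0.0000, bond B=0.0000.
  t=1,j=1: stock 224.9600 → up 332.9408 (V=68.5908), down 195.7152 (V=0.0000). Price 43.0636; hedge Δ=0.4998, bond B=-69.3803.
  t=0,j=0: stock 152.0000 → up 224.9600 (V=43.0636), down 132.2400 (V=0.0000). Price 27.0368; hedge Δ=0.4644, bond B=-43.5593.
The time-0 hedge costs 27.0368, which is the no-arbitrage price.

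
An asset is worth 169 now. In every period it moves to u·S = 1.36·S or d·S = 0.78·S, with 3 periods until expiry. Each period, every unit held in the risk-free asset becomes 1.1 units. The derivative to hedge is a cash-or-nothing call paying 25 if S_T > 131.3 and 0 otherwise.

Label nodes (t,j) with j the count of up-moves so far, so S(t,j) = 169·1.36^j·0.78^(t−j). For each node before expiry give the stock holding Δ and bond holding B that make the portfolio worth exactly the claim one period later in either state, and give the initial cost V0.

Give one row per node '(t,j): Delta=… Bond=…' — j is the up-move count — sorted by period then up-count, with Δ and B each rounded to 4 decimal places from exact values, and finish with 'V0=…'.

(0,0): Delta=0.0424 Bond=9.9325
(1,0): Delta=0.1333 Bond=-1.0564
(1,1): Delta=0.0000 Bond=20.6612
(2,0): Delta=0.4192 Bond=-30.5643
(2,1): Delta=0.0000 Bond=22.7273
(2,2): Delta=0.0000 Bond=22.7273
V0=17.0909

Since d<R<u, set p* = (R−d)/(u−d) = 0.5517; price each node as the discounted p*-expectation of its children.
At expiry t=3: V(3,0)=0.0000, V(3,1)=25.0000, V(3,2)=25.0000, V(3,3)=25.0000
Node (2,0) S=102.8196: V=(p*·25.0000+(1−p*)·0.0000)/1.1=12.5392; Δ=(25.0000−0.0000)/(139.8347−80.1993)=0.4192; B=V−Δ·S=-30.5643
Node (2,1) S=179.2752: V=(p*·25.0000+(1−p*)·25.0000)/1.1=22.7273; Δ=(25.0000−25.0000)/(243.8143−139.8347)=0.0000; B=V−Δ·S=22.7273
Node (2,2) S=312.5824: V=(p*·25.0000+(1−p*)·25.0000)/1.1=22.7273; Δ=(25.0000−25.0000)/(425.1121−243.8143)=0.0000; B=V−Δ·S=22.7273
Node (1,0) S=131.8200: V=(p*·22.7273+(1−p*)·12.5392)/1.1=16.5093; Δ=(22.7273−12.5392)/(179.2752−102.8196)=0.1333; B=V−Δ·S=-1.0564
Node (1,1) S=229.8400: V=(p*·22.7273+(1−p*)·22.7273)/1.1=20.6612; Δ=(22.7273−22.7273)/(312.5824−179.2752)=0.0000; B=V−Δ·S=20.6612
Node (0,0) S=169.0000: V=(p*·20.6612+(1−p*)·16.5093)/1.1=17.0909; Δ=(20.6612−16.5093)/(229.8400−131.8200)=0.0424; B=V−Δ·S=9.9325
The time-0 hedge costs 17.0909, which is the no-arbitrage price.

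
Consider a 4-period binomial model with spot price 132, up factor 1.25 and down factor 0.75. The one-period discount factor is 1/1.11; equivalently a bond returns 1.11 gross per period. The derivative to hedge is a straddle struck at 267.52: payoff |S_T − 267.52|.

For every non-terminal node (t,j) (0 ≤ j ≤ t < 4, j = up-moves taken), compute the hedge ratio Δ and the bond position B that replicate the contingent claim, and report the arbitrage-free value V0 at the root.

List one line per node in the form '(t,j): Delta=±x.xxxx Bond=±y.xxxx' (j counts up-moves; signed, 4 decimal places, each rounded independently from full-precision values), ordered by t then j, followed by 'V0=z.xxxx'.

(0,0): Delta=-0.5472 Bond=135.8428
(1,0): Delta=-1.0000 Bond=195.6083
(1,1): Delta=-0.4416 Bond=133.3544
(2,0): Delta=-1.0000 Bond=217.1252
(2,1): Delta=-1.0000 Bond=217.1252
(2,2): Delta=-0.3113 Bond=121.1504
(3,0): Delta=-1.0000 Bond=241.0090
(3,1): Delta=-1.0000 Bond=241.0090
(3,2): Delta=-1.0000 Bond=241.0090
(3,3): Delta=-0.1506 Bond=93.0479
V0=63.6066

No-arbitrage ⇒ martingale measure with p* = (R−d)/(u−d) = 0.7200.
Terminal values V(4,·): V(4,0)=225.7544, V(4,1)=197.9106, V(4,2)=151.5044, V(4,3)=74.1606, V(4,4)=54.7456
  t=3,j=0: stock 55.6875 → up 69.6094 (V=197.9106), down 41.7656 (V=225.7544). Price 185.3215; hedge Δ=-1.0000, bond B=241.0090.
  t=3,j=1: stock 92.8125 → up 116.0156 (V=151.5044), down 69.6094 (V=197.9106). Price 148.1965; hedge Δ=-1.0000, bond B=241.0090.
  t=3,j=2: stock 154.6875 → up 193.3594 (V=74.1606), down 116.0156 (V=151.5044). Price 86.3215; hedge Δ=-1.0000, bond B=241.0090.
  t=3,j=3: stock 257.8125 → up 322.2656 (V=54.7456), down 193.3594 (V=74.1606). Price 54.2179; hedge Δ=-0.1506, bond B=93.0479.
  t=2,j=0: stock 74.2500 → up 92.8125 (V=148.1965), down 55.6875 (V=185.3215). Price 142.8752; hedge Δ=-1.0000, bond B=217.1252.
  t=2,j=1: stock 123.7500 → up 154.6875 (V=86.3215), down 92.8125 (V=148.1965). Price 93.3752; hedge Δ=-1.0000, bond B=217.1252.
  t=2,j=2: stock 206.2500 → up 257.8125 (V=54.2179), down 154.6875 (V=86.3215). Price 56.9431; hedge Δ=-0.3113, bond B=121.1504.
  t=1,j=0: stock 99.0000 → up 123.7500 (V=93.3752), down 74.2500 (V=142.8752). Price 96.6083; hedge Δ=-1.0000, bond B=195.6083.
  t=1,j=1: stock 165.0000 → up 206.2500 (V=56.9431), down 123.7500 (V=93.3752). Price 60.4902; hedge Δ=-0.4416, bond B=133.3544.
  t=0,j=0: stock 132.0000 → up 165.0000 (V=60.4902), down 99.0000 (V=96.6083). Price 63.6066; hedge Δ=-0.5472, bond B=135.8428.
Each (Δ,B) replicates both successor values, so the strategy is self-financing and V0 is arbitrage-free.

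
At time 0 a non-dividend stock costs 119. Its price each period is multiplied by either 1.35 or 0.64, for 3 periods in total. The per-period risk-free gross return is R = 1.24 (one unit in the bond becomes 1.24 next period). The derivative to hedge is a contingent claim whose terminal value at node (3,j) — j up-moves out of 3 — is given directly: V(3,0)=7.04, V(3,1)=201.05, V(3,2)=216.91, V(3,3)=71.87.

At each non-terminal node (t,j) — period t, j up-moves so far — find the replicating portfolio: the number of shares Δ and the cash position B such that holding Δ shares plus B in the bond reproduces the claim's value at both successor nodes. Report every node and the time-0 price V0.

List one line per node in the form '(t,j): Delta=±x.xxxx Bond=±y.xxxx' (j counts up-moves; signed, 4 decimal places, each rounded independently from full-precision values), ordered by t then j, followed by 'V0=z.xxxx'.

(0,0): Delta=-0.7295 Bond=153.7511
(1,0): Delta=0.6482 Bond=85.7286
(1,1): Delta=-0.8492 Bond=209.8873
(2,0): Delta=5.6061 Bond=-135.3567
(2,1): Delta=0.2173 Bond=150.6078
(2,2): Delta=-0.9419 Bond=280.3631
V0=66.9416

Under the risk-neutral measure, an up-move has probability p* = (R−d)/(u−d) = 0.8451 and values discount at R = 1.24.
Terminal values V(3,·): V(3,0)=7.0400, V(3,1)=201.0500, V(3,2)=216.9100, V(3,3)=71.8700
  t=2,j=0: stock 48.7424 → up 65.8022 (V=201.0500), down 31.1951 (V=7.0400). Price 137.8969; hedge Δ=5.6061, bond B=-135.3567.
  t=2,j=1: stock 102.8160 → up 138.8016 (V=216.9100), down 65.8022 (V=201.0500). Price 172.9458; hedge Δ=0.2173, bond B=150.6078.
  t=2,j=2: stock 216.8775 → up 292.7846 (V=71.8700), down 138.8016 (V=216.9100). Price 76.0814; hedge Δ=-0.9419, bond B=280.3631.
  t=1,j=0: stock 76.1600 → up 102.8160 (V=172.9458), down 48.7424 (V=137.8969). Price 135.0933; hedge Δ=0.6482, bond B=85.7286.
  t=1,j=1: stock 160.6500 → up 216.8775 (V=76.0814), down 102.8160 (V=172.9458). Price 73.4585; hedge Δ=-0.8492, bond B=209.8873.
  t=0,j=0: stock 119.0000 → up 160.6500 (V=73.4585), down 76.1600 (V=135.0933). Price 66.9416; hedge Δ=-0.7295, bond B=153.7511.
The time-0 hedge costs 66.9416, which is the no-arbitrage price.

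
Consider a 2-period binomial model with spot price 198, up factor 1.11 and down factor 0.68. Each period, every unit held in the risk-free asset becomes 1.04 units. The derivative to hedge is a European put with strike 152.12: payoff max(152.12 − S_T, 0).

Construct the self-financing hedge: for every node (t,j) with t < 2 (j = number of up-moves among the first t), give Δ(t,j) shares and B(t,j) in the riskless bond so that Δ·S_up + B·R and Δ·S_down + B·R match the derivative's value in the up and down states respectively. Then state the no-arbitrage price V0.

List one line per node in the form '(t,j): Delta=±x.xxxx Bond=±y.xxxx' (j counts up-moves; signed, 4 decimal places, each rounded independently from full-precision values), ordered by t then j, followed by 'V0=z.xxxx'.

(0,0): Delta=-0.1317 Bond=28.2296
(1,0): Delta=-1.0000 Bond=146.2692
(1,1): Delta=-0.0282 Bond=6.6262
V0=2.1567

No-arbitrage ⇒ martingale measure with p* = (R−d)/(u−d) = 0.8372.
Payoff layer (t=2): V(2,0)=60.5648, V(2,1)=2.6696, V(2,2)=0.0000
(1,0): S=134.6400. Δ = (V_up−V_dn)/(S_up−S_dn) = (2.6696−60.5648)/(149.4504−91.5552) = -1.0000. V = [p*·2.6696 + (1−p*)·60.5648]/1.04 = 11.6292. B = V − Δ·S = 146.2692.
(1,1): S=219.7800. Δ = (V_up−V_dn)/(S_up−S_dn) = (0.0000−2.6696)/(243.9558−149.4504) = -0.0282. V = [p*·0.0000 + (1−p*)·2.6696]/1.04 = 0.4179. B = V − Δ·S = 6.6262.
(0,0): S=198.0000. Δ = (V_up−V_dn)/(S_up−S_dn) = (0.4179−11.6292)/(219.7800−134.6400) = -0.1317. V = [p*·0.4179 + (1−p*)·11.6292]/1.04 = 2.1567. B = V − Δ·S = 28.2296.
Each (Δ,B) replicates both successor values, so the strategy is self-financing and V0 is arbitrage-free.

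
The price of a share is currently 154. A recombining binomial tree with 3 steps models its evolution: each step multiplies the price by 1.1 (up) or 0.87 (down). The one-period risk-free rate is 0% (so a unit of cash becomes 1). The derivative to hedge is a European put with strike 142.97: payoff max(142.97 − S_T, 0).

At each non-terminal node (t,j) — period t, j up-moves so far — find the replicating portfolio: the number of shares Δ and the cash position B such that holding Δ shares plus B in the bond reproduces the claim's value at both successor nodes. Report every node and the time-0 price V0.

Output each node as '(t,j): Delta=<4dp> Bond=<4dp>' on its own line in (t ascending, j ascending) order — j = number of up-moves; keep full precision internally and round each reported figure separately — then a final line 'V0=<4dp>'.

(0,0): Delta=-0.3478 Bond=61.7008
(1,0): Delta=-0.6488 Bond=102.0364
(1,1): Delta=-0.1646 Bond=30.6734
(2,0): Delta=-1.0000 Bond=142.9700
(2,1): Delta=-0.4352 Bond=70.5489
(2,2): Delta=0.0000 Bond=0.0000
V0=8.1442

Risk-neutral probability p* = (R−d)/(u−d) = (1−0.87)/(1.1−0.87) = 0.5652.
Terminal values V(3,·): V(3,0)=41.5605, V(3,1)=14.7511, V(3,2)=0.0000, V(3,3)=0.0000
(2,0): S=116.5626. Δ = (V_up−V_dn)/(S_up−S_dn) = (14.7511−41.5605)/(128.2189−101.4095) = -1.0000. V = [p*·14.7511 + (1−p*)·41.5605]/1 = 26.4074. B = V − Δ·S = 142.9700.
(2,1): S=147.3780. Δ = (V_up−V_dn)/(S_up−S_dn) = (0.0000−14.7511)/(162.1158−128.2189) = -0.4352. V = [p*·0.0000 + (1−p*)·14.7511]/1 = 6.4135. B = V − Δ·S = 70.5489.
(2,2): S=186.3400. Δ = (V_up−V_dn)/(S_up−S_dn) = (0.0000−0.0000)/(204.9740−162.1158) = 0.0000. V = [p*·0.0000 + (1−p*)·0.0000]/1 = 0.0000. B = V − Δ·S = 0.0000.
(1,0): S=133.9800. Δ = (V_up−V_dn)/(S_up−S_dn) = (6.4135−26.4074)/(147.3780−116.5626) = -0.6488. V = [p*·6.4135 + (1−p*)·26.4074]/1 = 15.1065. B = V − Δ·S = 102.0364.
(1,1): S=169.4000. Δ = (V_up−V_dn)/(S_up−S_dn) = (0.0000−6.4135)/(186.3400−147.3780) = -0.1646. V = [p*·0.0000 + (1−p*)·6.4135]/1 = 2.7885. B = V − Δ·S = 30.6734.
(0,0): S=154.0000. Δ = (V_up−V_dn)/(S_up−S_dn) = (2.7885−15.1065)/(169.4000−133.9800) = -0.3478. V = [p*·2.7885 + (1−p*)·15.1065]/1 = 8.1442. B = V − Δ·S = 61.7008.
Self-financing check: at every node Δ·S+B equals the discounted successor values.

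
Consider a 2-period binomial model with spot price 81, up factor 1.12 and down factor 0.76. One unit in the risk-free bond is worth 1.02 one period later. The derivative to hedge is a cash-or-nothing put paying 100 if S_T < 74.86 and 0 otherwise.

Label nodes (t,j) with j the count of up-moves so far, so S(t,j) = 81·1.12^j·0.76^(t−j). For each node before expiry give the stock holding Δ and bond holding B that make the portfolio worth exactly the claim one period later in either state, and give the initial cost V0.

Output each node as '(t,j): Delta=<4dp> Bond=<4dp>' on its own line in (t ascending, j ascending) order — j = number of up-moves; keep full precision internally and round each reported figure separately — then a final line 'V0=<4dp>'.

The replicating-portfolio and risk-neutral prices coincide; use p* = (1.02−0.76)/(1.12−0.76) = 0.7222 for the latter.
Terminal values V(2,·): V(2,0)=100.0000, V(2,1)=100.0000, V(2,2)=0.0000
(1,0): S=61.5600. Δ = (V_up−V_dn)/(S_up−S_dn) = (100.0000−100.0000)/(68.9472−46.7856) = 0.0000. V = [p*·100.0000 + (1−p*)·100.0000]/1.02 = 98.0392. B = V − Δ·S = 98.0392.
(1,1): S=90.7200. Δ = (V_up−V_dn)/(S_up−S_dn) = (0.0000−100.0000)/(101.6064−68.9472) = -3.0619. V = [p*·0.0000 + (1−p*)·100.0000]/1.02 = 27.2331. B = V − Δ·S = 305.0109.
(0,0): S=81.0000. Δ = (V_up−V_dn)/(S_up−S_dn) = (27.2331−98.0392)/(90.7200−61.5600) = -2.4282. V = [p*·27.2331 + (1−p*)·98.0392]/1.02 = 45.9818. B = V − Δ·S = 242.6655.
Root portfolio cost Δ·81+B reproduces V0=45.9818.

(0,0): Delta=-2.4282 Bond=242.6655
(1,0): Delta=0.0000 Bond=98.0392
(1,1): Delta=-3.0619 Bond=305.0109
V0=45.9818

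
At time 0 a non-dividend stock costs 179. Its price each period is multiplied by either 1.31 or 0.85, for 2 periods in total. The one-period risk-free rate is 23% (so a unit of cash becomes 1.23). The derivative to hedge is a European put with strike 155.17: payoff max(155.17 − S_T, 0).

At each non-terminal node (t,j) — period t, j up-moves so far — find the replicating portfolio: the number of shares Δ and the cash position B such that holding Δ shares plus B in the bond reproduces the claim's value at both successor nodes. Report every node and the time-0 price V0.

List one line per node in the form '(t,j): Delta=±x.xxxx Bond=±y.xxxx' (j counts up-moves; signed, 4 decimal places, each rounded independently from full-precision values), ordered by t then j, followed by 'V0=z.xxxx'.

Risk-neutral probability p* = (R−d)/(u−d) = (1.23−0.85)/(1.31−0.85) = 0.8261.
Terminal values V(2,·): V(2,0)=25.8425, V(2,1)=0.0000, V(2,2)=0.0000
(1,0): S=152.1500. Δ = (V_up−V_dn)/(S_up−S_dn) = (0.0000−25.8425)/(199.3165−129.3275) = -0.3692. V = [p*·0.0000 + (1−p*)·25.8425]/1.23 = 3.6539. B = V − Δ·S = 59.8333.
(1,1): S=234.4900. Δ = (V_up−V_dn)/(S_up−S_dn) = (0.0000−0.0000)/(307.1819−199.3165) = 0.0000. V = [p*·0.0000 + (1−p*)·0.0000]/1.23 = 0.0000. B = V − Δ·S = 0.0000.
(0,0): S=179.0000. Δ = (V_up−V_dn)/(S_up−S_dn) = (0.0000−3.6539)/(234.4900−152.1500) = -0.0444. V = [p*·0.0000 + (1−p*)·3.6539]/1.23 = 0.5166. B = V − Δ·S = 8.4600.
Each (Δ,B) replicates both successor values, so the strategy is self-financing and V0 is arbitrage-free.

(0,0): Delta=-0.0444 Bond=8.4600
(1,0): Delta=-0.3692 Bond=59.8333
(1,1): Delta=0.0000 Bond=0.0000
V0=0.5166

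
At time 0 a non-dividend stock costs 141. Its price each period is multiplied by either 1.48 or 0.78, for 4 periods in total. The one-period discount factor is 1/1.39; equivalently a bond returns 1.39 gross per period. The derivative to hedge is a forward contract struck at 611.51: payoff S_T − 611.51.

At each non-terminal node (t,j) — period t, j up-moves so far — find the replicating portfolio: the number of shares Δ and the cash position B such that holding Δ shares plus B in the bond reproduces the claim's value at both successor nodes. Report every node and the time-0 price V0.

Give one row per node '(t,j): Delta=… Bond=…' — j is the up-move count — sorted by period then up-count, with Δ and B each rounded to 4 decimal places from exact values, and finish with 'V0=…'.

No-arbitrage ⇒ martingale measure with p* = (R−d)/(u−d) = 0.8714.
Terminal payoffs: V(4,0)=-559.3188, V(4,1)=-512.4805, V(4,2)=-423.6079, V(4,3)=-254.9777, V(4,4)=64.9872
(3,0): S=66.9118. Δ = (V_up−V_dn)/(S_up−S_dn) = (-512.4805−-559.3188)/(99.0295−52.1912) = 1.0000. V = [p*·-512.4805 + (1−p*)·-559.3188]/1.39 = -373.0234. B = V − Δ·S = -439.9353.
(3,1): S=126.9609. Δ = (V_up−V_dn)/(S_up−S_dn) = (-423.6079−-512.4805)/(187.9021−99.0295) = 1.0000. V = [p*·-423.6079 + (1−p*)·-512.4805]/1.39 = -312.9743. B = V − Δ·S = -439.9353.
(3,2): S=240.9002. Δ = (V_up−V_dn)/(S_up−S_dn) = (-254.9777−-423.6079)/(356.5323−187.9021) = 1.0000. V = [p*·-254.9777 + (1−p*)·-423.6079]/1.39 = -199.0351. B = V − Δ·S = -439.9353.
(3,3): S=457.0927. Δ = (V_up−V_dn)/(S_up−S_dn) = (64.9872−-254.9777)/(676.4972−356.5323) = 1.0000. V = [p*·64.9872 + (1−p*)·-254.9777]/1.39 = 17.1574. B = V − Δ·S = -439.9353.
(2,0): S=85.7844. Δ = (V_up−V_dn)/(S_up−S_dn) = (-312.9743−-373.0234)/(126.9609−66.9118) = 1.0000. V = [p*·-312.9743 + (1−p*)·-373.0234]/1.39 = -230.7158. B = V − Δ·S = -316.5002.
(2,1): S=162.7704. Δ = (V_up−V_dn)/(S_up−S_dn) = (-199.0351−-312.9743)/(240.9002−126.9609) = 1.0000. V = [p*·-199.0351 + (1−p*)·-312.9743]/1.39 = -153.7298. B = V − Δ·S = -316.5002.
(2,2): S=308.8464. Δ = (V_up−V_dn)/(S_up−S_dn) = (17.1574−-199.0351)/(457.0927−240.9002) = 1.0000. V = [p*·17.1574 + (1−p*)·-199.0351]/1.39 = -7.6538. B = V − Δ·S = -316.5002.
(1,0): S=109.9800. Δ = (V_up−V_dn)/(S_up−S_dn) = (-153.7298−-230.7158)/(162.7704−85.7844) = 1.0000. V = [p*·-153.7298 + (1−p*)·-230.7158]/1.39 = -117.7180. B = V − Δ·S = -227.6980.
(1,1): S=208.6800. Δ = (V_up−V_dn)/(S_up−S_dn) = (-7.6538−-153.7298)/(308.8464−162.7704) = 1.0000. V = [p*·-7.6538 + (1−p*)·-153.7298]/1.39 = -19.0180. B = V − Δ·S = -227.6980.
(0,0): S=141.0000. Δ = (V_up−V_dn)/(S_up−S_dn) = (-19.0180−-117.7180)/(208.6800−109.9800) = 1.0000. V = [p*·-19.0180 + (1−p*)·-117.7180]/1.39 = -22.8115. B = V − Δ·S = -163.8115.
Check: Δ(0,0)·S0 + B(0,0) = -22.8115 = V0.

(0,0): Delta=1.0000 Bond=-163.8115
(1,0): Delta=1.0000 Bond=-227.6980
(1,1): Delta=1.0000 Bond=-227.6980
(2,0): Delta=1.0000 Bond=-316.5002
(2,1): Delta=1.0000 Bond=-316.5002
(2,2): Delta=1.0000 Bond=-316.5002
(3,0): Delta=1.0000 Bond=-439.9353
(3,1): Delta=1.0000 Bond=-439.9353
(3,2): Delta=1.0000 Bond=-439.9353
(3,3): Delta=1.0000 Bond=-439.9353
V0=-22.8115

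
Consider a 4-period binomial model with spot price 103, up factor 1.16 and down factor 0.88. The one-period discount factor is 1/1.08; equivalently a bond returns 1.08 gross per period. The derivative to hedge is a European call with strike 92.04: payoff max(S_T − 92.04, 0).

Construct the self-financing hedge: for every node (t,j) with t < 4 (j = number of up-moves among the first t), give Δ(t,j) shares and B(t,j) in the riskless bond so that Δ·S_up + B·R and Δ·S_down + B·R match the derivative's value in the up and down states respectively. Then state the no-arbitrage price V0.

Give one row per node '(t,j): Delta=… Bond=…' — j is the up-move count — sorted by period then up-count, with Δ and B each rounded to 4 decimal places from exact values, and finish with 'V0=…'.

Under the risk-neutral measure, an up-move has probability p* = (R−d)/(u−d) = 0.7143 and values discount at R = 1.08.
Terminal values V(4,·): V(4,0)=0.0000, V(4,1)=0.0000, V(4,2)=15.2894, V(4,3)=49.4396, V(4,4)=94.4559
(3,0): S=70.1916. Δ = (V_up−V_dn)/(S_up−S_dn) = (0.0000−0.0000)/(81.4223−61.7686) = 0.0000. V = [p*·0.0000 + (1−p*)·0.0000]/1.08 = 0.0000. B = V − Δ·S = 0.0000.
(3,1): S=92.5253. Δ = (V_up−V_dn)/(S_up−S_dn) = (15.2894−0.0000)/(107.3294−81.4223) = 0.5902. V = [p*·15.2894 + (1−p*)·0.0000]/1.08 = 10.1120. B = V − Δ·S = -44.4929.
(3,2): S=121.9652. Δ = (V_up−V_dn)/(S_up−S_dn) = (49.4396−15.2894)/(141.4796−107.3294) = 1.0000. V = [p*·49.4396 + (1−p*)·15.2894]/1.08 = 36.7430. B = V − Δ·S = -85.2222.
(3,3): S=160.7723. Δ = (V_up−V_dn)/(S_up−S_dn) = (94.4559−49.4396)/(186.4959−141.4796) = 1.0000. V = [p*·94.4559 + (1−p*)·49.4396]/1.08 = 75.5501. B = V − Δ·S = -85.2222.
(2,0): S=79.7632. Δ = (V_up−V_dn)/(S_up−S_dn) = (10.1120−0.0000)/(92.5253−70.1916) = 0.4528. V = [p*·10.1120 + (1−p*)·0.0000]/1.08 = 6.6878. B = V − Δ·S = -29.4265.
(2,1): S=105.1424. Δ = (V_up−V_dn)/(S_up−S_dn) = (36.7430−10.1120)/(121.9652−92.5253) = 0.9046. V = [p*·36.7430 + (1−p*)·10.1120]/1.08 = 26.9760. B = V − Δ·S = -68.1345.
(2,2): S=138.5968. Δ = (V_up−V_dn)/(S_up−S_dn) = (75.5501−36.7430)/(160.7723−121.9652) = 1.0000. V = [p*·75.5501 + (1−p*)·36.7430]/1.08 = 59.6873. B = V − Δ·S = -78.9095.
(1,0): S=90.6400. Δ = (V_up−V_dn)/(S_up−S_dn) = (26.9760−6.6878)/(105.1424−79.7632) = 0.7994. V = [p*·26.9760 + (1−p*)·6.6878]/1.08 = 19.6106. B = V − Δ·S = -52.8473.
(1,1): S=119.4800. Δ = (V_up−V_dn)/(S_up−S_dn) = (59.6873−26.9760)/(138.5968−105.1424) = 0.9778. V = [p*·59.6873 + (1−p*)·26.9760]/1.08 = 46.6123. B = V − Δ·S = -70.2138.
(0,0): S=103.0000. Δ = (V_up−V_dn)/(S_up−S_dn) = (46.6123−19.6106)/(119.4800−90.6400) = 0.9363. V = [p*·46.6123 + (1−p*)·19.6106]/1.08 = 36.0162. B = V − Δ·S = -60.4185.
Root portfolio cost Δ·103+B reproduces V0=36.0162.

(0,0): Delta=0.9363 Bond=-60.4185
(1,0): Delta=0.7994 Bond=-52.8473
(1,1): Delta=0.9778 Bond=-70.2138
(2,0): Delta=0.4528 Bond=-29.4265
(2,1): Delta=0.9046 Bond=-68.1345
(2,2): Delta=1.0000 Bond=-78.9095
(3,0): Delta=0.0000 Bond=0.0000
(3,1): Delta=0.5902 Bond=-44.4929
(3,2): Delta=1.0000 Bond=-85.2222
(3,3): Delta=1.0000 Bond=-85.2222
V0=36.0162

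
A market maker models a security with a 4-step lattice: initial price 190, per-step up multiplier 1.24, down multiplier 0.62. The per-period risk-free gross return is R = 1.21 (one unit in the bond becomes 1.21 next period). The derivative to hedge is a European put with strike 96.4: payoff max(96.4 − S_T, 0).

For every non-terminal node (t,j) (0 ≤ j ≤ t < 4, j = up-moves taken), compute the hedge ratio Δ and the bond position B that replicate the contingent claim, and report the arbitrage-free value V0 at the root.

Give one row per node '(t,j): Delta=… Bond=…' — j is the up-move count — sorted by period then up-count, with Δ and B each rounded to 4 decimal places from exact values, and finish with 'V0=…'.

Under the risk-neutral measure, an up-move has probability p* = (R−d)/(u−d) = 0.9516 and values discount at R = 1.21.
Payoff layer (t=4): V(4,0)=68.3250, V(4,1)=40.2499, V(4,2)=0.0000, V(4,3)=0.0000, V(4,4)=0.0000
(3,0): S=45.2823. Δ = (V_up−V_dn)/(S_up−S_dn) = (40.2499−68.3250)/(56.1501−28.0750) = -1.0000. V = [p*·40.2499 + (1−p*)·68.3250]/1.21 = 34.3871. B = V − Δ·S = 79.6694.
(3,1): S=90.5646. Δ = (V_up−V_dn)/(S_up−S_dn) = (0.0000−40.2499)/(112.3002−56.1501) = -0.7168. V = [p*·0.0000 + (1−p*)·40.2499]/1.21 = 1.6096. B = V − Δ·S = 66.5288.
(3,2): S=181.1293. Δ = (V_up−V_dn)/(S_up−S_dn) = (0.0000−0.0000)/(224.6003−112.3002) = 0.0000. V = [p*·0.0000 + (1−p*)·0.0000]/1.21 = 0.0000. B = V − Δ·S = 0.0000.
(3,3): S=362.2586. Δ = (V_up−V_dn)/(S_up−S_dn) = (0.0000−0.0000)/(449.2006−224.6003) = 0.0000. V = [p*·0.0000 + (1−p*)·0.0000]/1.21 = 0.0000. B = V − Δ·S = 0.0000.
(2,0): S=73.0360. Δ = (V_up−V_dn)/(S_up−S_dn) = (1.6096−34.3871)/(90.5646−45.2823) = -0.7238. V = [p*·1.6096 + (1−p*)·34.3871]/1.21 = 2.6410. B = V − Δ·S = 55.5080.
(2,1): S=146.0720. Δ = (V_up−V_dn)/(S_up−S_dn) = (0.0000−1.6096)/(181.1293−90.5646) = -0.0178. V = [p*·0.0000 + (1−p*)·1.6096]/1.21 = 0.0644. B = V − Δ·S = 2.6604.
(2,2): S=292.1440. Δ = (V_up−V_dn)/(S_up−S_dn) = (0.0000−0.0000)/(362.2586−181.1293) = 0.0000. V = [p*·0.0000 + (1−p*)·0.0000]/1.21 = 0.0000. B = V − Δ·S = 0.0000.
(1,0): S=117.8000. Δ = (V_up−V_dn)/(S_up−S_dn) = (0.0644−2.6410)/(146.0720−73.0360) = -0.0353. V = [p*·0.0644 + (1−p*)·2.6410]/1.21 = 0.1562. B = V − Δ·S = 4.3121.
(1,1): S=235.6000. Δ = (V_up−V_dn)/(S_up−S_dn) = (0.0000−0.0644)/(292.1440−146.0720) = -0.0004. V = [p*·0.0000 + (1−p*)·0.0644]/1.21 = 0.0026. B = V − Δ·S = 0.1064.
(0,0): S=190.0000. Δ = (V_up−V_dn)/(S_up−S_dn) = (0.0026−0.1562)/(235.6000−117.8000) = -0.0013. V = [p*·0.0026 + (1−p*)·0.1562]/1.21 = 0.0083. B = V − Δ·S = 0.2561.
Each (Δ,B) replicates both successor values, so the strategy is self-financing and V0 is arbitrage-free.

(0,0): Delta=-0.0013 Bond=0.2561
(1,0): Delta=-0.0353 Bond=4.3121
(1,1): Delta=-0.0004 Bond=0.1064
(2,0): Delta=-0.7238 Bond=55.5080
(2,1): Delta=-0.0178 Bond=2.6604
(2,2): Delta=0.0000 Bond=0.0000
(3,0): Delta=-1.0000 Bond=79.6694
(3,1): Delta=-0.7168 Bond=66.5288
(3,2): Delta=0.0000 Bond=0.0000
(3,3): Delta=0.0000 Bond=0.0000
V0=0.0083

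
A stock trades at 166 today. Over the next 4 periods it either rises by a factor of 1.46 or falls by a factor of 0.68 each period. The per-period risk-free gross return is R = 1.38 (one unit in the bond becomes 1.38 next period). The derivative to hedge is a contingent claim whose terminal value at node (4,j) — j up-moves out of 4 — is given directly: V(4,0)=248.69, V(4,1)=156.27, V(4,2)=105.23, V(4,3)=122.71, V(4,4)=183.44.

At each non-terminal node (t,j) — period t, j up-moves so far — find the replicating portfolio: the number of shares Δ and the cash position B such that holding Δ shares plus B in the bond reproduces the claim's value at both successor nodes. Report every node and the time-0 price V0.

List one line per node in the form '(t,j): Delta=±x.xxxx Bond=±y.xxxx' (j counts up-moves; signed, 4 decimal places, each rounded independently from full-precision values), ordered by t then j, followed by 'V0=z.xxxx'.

The replicating-portfolio and risk-neutral prices coincide; use p* = (1.38−0.68)/(1.46−0.68) = 0.8974 for the latter.
Payoff layer (t=4): V(4,0)=248.6900, V(4,1)=156.2700, V(4,2)=105.2300, V(4,3)=122.7100, V(4,4)=183.4400
  t=3,j=0: stock 52.1957 → up 76.2057 (V=156.2700), down 35.4931 (V=248.6900). Price 120.1080; hedge Δ=-2.2701, bond B=238.5951.
  t=3,j=1: stock 112.0673 → up 163.6182 (V=105.2300), down 76.2057 (V=156.2700). Price 80.0470; hedge Δ=-0.5839, bond B=145.4829.
  t=3,j=2: stock 240.6150 → up 351.2979 (V=122.7100), down 163.6182 (V=105.2300). Price 87.6211; hedge Δ=0.0931, bond B=65.2109.
  t=3,j=3: stock 516.6146 → up 754.2573 (V=183.4400), down 351.2979 (V=122.7100). Price 128.4140; hedge Δ=0.1507, bond B=50.5550.
  t=2,j=0: stock 76.7584 → up 112.0673 (V=80.0470), down 52.1957 (V=120.1080). Price 60.9825; hedge Δ=-0.6691, bond B=112.3427.
  t=2,j=1: stock 164.8048 → up 240.6150 (V=87.6211), down 112.0673 (V=80.0470). Price 62.9307; hedge Δ=0.0589, bond B=53.2202.
  t=2,j=2: stock 353.8456 → up 516.6146 (V=128.4140), down 240.6150 (V=87.6211). Price 90.0218; hedge Δ=0.1478, bond B=37.7233.
  t=1,j=0: stock 112.8800 → up 164.8048 (V=62.9307), down 76.7584 (V=60.9825). Price 45.4571; hedge Δ=0.0221, bond B=42.9595.
  t=1,j=1: stock 242.3600 → up 353.8456 (V=90.0218), down 164.8048 (V=62.9307). Price 63.2197; hedge Δ=0.1433, bond B=28.4875.
  t=0,j=0: stock 166.0000 → up 242.3600 (V=63.2197), down 112.8800 (V=45.4571). Price 44.4913; hedge Δ=0.1372, bond B=21.7187.
Root portfolio cost Δ·166+B reproduces V0=44.4913.

(0,0): Delta=0.1372 Bond=21.7187
(1,0): Delta=0.0221 Bond=42.9595
(1,1): Delta=0.1433 Bond=28.4875
(2,0): Delta=-0.6691 Bond=112.3427
(2,1): Delta=0.0589 Bond=53.2202
(2,2): Delta=0.1478 Bond=37.7233
(3,0): Delta=-2.2701 Bond=238.5951
(3,1): Delta=-0.5839 Bond=145.4829
(3,2): Delta=0.0931 Bond=65.2109
(3,3): Delta=0.1507 Bond=50.5550
V0=44.4913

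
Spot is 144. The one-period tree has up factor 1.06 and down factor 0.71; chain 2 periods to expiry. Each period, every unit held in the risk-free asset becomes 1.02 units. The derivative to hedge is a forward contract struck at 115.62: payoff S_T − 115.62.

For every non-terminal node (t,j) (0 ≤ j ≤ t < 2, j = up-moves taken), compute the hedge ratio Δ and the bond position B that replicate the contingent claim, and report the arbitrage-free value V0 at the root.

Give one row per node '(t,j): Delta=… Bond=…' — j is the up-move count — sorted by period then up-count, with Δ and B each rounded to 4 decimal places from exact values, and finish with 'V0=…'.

Since d<R<u, set p* = (R−d)/(u−d) = 0.8857; price each node as the discounted p*-expectation of its children.
Terminal payoffs: V(2,0)=-43.0296, V(2,1)=-7.2456, V(2,2)=46.1784
  t=1,j=0: stock 102.2400 → up 108.3744 (V=-7.2456), down 72.5904 (V=-43.0296). Price -11.1129; hedge Δ=1.0000, bond B=-113.3529.
  t=1,j=1: stock 152.6400 → up 161.7984 (V=46.1784), down 108.3744 (V=-7.2456). Price 39.2871; hedge Δ=1.0000, bond B=-113.3529.
  t=0,j=0: stock 144.0000 → up 152.6400 (V=39.2871), down 102.2400 (V=-11.1129). Price 32.8697; hedge Δ=1.0000, bond B=-111.1303.
Root portfolio cost Δ·144+B reproduces V0=32.8697.

(0,0): Delta=1.0000 Bond=-111.1303
(1,0): Delta=1.0000 Bond=-113.3529
(1,1): Delta=1.0000 Bond=-113.3529
V0=32.8697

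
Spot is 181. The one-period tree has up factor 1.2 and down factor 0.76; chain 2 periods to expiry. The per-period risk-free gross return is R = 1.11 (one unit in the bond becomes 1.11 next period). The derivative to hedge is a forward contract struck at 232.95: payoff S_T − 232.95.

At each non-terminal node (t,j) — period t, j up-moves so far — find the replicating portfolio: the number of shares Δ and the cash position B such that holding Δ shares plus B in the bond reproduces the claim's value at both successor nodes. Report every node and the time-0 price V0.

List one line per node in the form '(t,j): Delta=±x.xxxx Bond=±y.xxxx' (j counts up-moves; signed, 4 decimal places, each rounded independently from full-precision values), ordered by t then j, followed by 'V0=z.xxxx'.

No-arbitrage ⇒ martingale measure with p* = (R−d)/(u−d) = 0.7955.
Terminal values V(2,·): V(2,0)=-128.4044, V(2,1)=-67.8780, V(2,2)=27.6900
  t=1,j=0: stock 137.5600 → up 165.0720 (V=-67.8780), down 104.5456 (V=-128.4044). Price -72.3049; hedge Δ=1.0000, bond B=-209.8649.
  t=1,j=1: stock 217.2000 → up 260.6400 (V=27.6900), down 165.0720 (V=-67.8780). Price 7.3351; hedge Δ=1.0000, bond B=-209.8649.
  t=0,j=0: stock 181.0000 → up 217.2000 (V=7.3351), down 137.5600 (V=-72.3049). Price -8.0674; hedge Δ=1.0000, bond B=-189.0674.
Self-financing check: at every node Δ·S+B equals the discounted successor values.

(0,0): Delta=1.0000 Bond=-189.0674
(1,0): Delta=1.0000 Bond=-209.8649
(1,1): Delta=1.0000 Bond=-209.8649
V0=-8.0674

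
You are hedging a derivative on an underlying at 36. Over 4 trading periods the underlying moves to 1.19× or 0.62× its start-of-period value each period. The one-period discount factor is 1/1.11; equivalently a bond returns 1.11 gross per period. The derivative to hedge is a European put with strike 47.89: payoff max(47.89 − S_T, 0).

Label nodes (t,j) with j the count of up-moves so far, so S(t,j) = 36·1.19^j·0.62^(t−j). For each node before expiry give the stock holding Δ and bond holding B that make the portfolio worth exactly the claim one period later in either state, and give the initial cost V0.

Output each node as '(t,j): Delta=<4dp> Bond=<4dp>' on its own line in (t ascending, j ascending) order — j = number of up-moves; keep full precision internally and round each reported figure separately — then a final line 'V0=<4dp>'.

(0,0): Delta=-0.4499 Bond=20.4846
(1,0): Delta=-1.0000 Bond=35.0168
(1,1): Delta=-0.4031 Bond=20.7332
(2,0): Delta=-1.0000 Bond=38.8686
(2,1): Delta=-1.0000 Bond=38.8686
(2,2): Delta=-0.3523 Bond=20.4253
(3,0): Delta=-1.0000 Bond=43.1441
(3,1): Delta=-1.0000 Bond=43.1441
(3,2): Delta=-1.0000 Bond=43.1441
(3,3): Delta=-0.2972 Bond=19.3297
V0=4.2892

Under the risk-neutral measure, an up-move has probability p* = (R−d)/(u−d) = 0.8596 and values discount at R = 1.11.
Payoff layer (t=4): V(4,0)=42.5705, V(4,1)=37.6800, V(4,2)=28.2934, V(4,3)=10.2773, V(4,4)=0.0000
(3,0): S=8.5798. Δ = (V_up−V_dn)/(S_up−S_dn) = (37.6800−42.5705)/(10.2100−5.3195) = -1.0000. V = [p*·37.6800 + (1−p*)·42.5705]/1.11 = 34.5643. B = V − Δ·S = 43.1441.
(3,1): S=16.4677. Δ = (V_up−V_dn)/(S_up−S_dn) = (28.2934−37.6800)/(19.5966−10.2100) = -1.0000. V = [p*·28.2934 + (1−p*)·37.6800]/1.11 = 26.6764. B = V − Δ·S = 43.1441.
(3,2): S=31.6074. Δ = (V_up−V_dn)/(S_up−S_dn) = (10.2773−28.2934)/(37.6127−19.5966) = -1.0000. V = [p*·10.2773 + (1−p*)·28.2934]/1.11 = 11.5368. B = V − Δ·S = 43.1441.
(3,3): S=60.6657. Δ = (V_up−V_dn)/(S_up−S_dn) = (0.0000−10.2773)/(72.1922−37.6127) = -0.2972. V = [p*·0.0000 + (1−p*)·10.2773]/1.11 = 1.2995. B = V − Δ·S = 19.3297.
(2,0): S=13.8384. Δ = (V_up−V_dn)/(S_up−S_dn) = (26.6764−34.5643)/(16.4677−8.5798) = -1.0000. V = [p*·26.6764 + (1−p*)·34.5643]/1.11 = 25.0302. B = V − Δ·S = 38.8686.
(2,1): S=26.5608. Δ = (V_up−V_dn)/(S_up−S_dn) = (11.5368−26.6764)/(31.6074−16.4677) = -1.0000. V = [p*·11.5368 + (1−p*)·26.6764]/1.11 = 12.3078. B = V − Δ·S = 38.8686.
(2,2): S=50.9796. Δ = (V_up−V_dn)/(S_up−S_dn) = (1.2995−11.5368)/(60.6657−31.6074) = -0.3523. V = [p*·1.2995 + (1−p*)·11.5368]/1.11 = 2.4651. B = V − Δ·S = 20.4253.
(1,0): S=22.3200. Δ = (V_up−V_dn)/(S_up−S_dn) = (12.3078−25.0302)/(26.5608−13.8384) = -1.0000. V = [p*·12.3078 + (1−p*)·25.0302]/1.11 = 12.6968. B = V − Δ·S = 35.0168.
(1,1): S=42.8400. Δ = (V_up−V_dn)/(S_up−S_dn) = (2.4651−12.3078)/(50.9796−26.5608) = -0.4031. V = [p*·2.4651 + (1−p*)·12.3078]/1.11 = 3.4654. B = V − Δ·S = 20.7332.
(0,0): S=36.0000. Δ = (V_up−V_dn)/(S_up−S_dn) = (3.4654−12.6968)/(42.8400−22.3200) = -0.4499. V = [p*·3.4654 + (1−p*)·12.6968]/1.11 = 4.2892. B = V − Δ·S = 20.4846.
Each (Δ,B) replicates both successor values, so the strategy is self-financing and V0 is arbitrage-free.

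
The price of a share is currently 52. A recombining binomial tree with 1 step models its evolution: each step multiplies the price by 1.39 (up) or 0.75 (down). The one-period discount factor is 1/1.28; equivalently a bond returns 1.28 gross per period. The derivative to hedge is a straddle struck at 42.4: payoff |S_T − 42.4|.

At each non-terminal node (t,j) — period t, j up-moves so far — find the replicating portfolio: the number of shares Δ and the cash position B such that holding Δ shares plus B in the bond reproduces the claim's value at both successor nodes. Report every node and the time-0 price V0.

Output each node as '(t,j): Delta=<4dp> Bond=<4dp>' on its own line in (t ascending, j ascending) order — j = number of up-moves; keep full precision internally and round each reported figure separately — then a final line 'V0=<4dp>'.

Under the risk-neutral measure, an up-move has probability p* = (R−d)/(u−d) = 0.8281 and values discount at R = 1.28.
Payoff layer (t=1): V(1,0)=3.4000, V(1,1)=29.8800
  t=0,j=0: stock 52.0000 → up 72.2800 (V=29.8800), down 39.0000 (V=3.4000). Price 19.7881; hedge Δ=0.7957, bond B=-21.5869.
Root portfolio cost Δ·52+B reproduces V0=19.7881.

(0,0): Delta=0.7957 Bond=-21.5869
V0=19.7881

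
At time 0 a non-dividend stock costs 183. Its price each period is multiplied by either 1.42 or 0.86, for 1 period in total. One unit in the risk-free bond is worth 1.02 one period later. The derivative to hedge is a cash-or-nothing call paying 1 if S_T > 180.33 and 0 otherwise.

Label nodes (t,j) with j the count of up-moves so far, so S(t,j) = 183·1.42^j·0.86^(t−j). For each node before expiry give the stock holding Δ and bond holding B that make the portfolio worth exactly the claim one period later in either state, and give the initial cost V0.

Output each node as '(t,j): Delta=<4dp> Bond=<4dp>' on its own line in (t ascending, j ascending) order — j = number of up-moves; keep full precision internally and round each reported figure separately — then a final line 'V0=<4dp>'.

(0,0): Delta=0.0098 Bond=-1.5056
V0=0.2801

The replicating-portfolio and risk-neutral prices coincide; use p* = (1.02−0.86)/(1.42−0.86) = 0.2857 for the latter.
Terminal values V(1,·): V(1,0)=0.0000, V(1,1)=1.0000
  t=0,j=0: stock 183.0000 → up 259.8600 (V=1.0000), down 157.3800 (V=0.0000). Price 0.2801; hedge Δ=0.0098, bond B=-1.5056.
Each (Δ,B) replicates both successor values, so the strategy is self-financing and V0 is arbitrage-free.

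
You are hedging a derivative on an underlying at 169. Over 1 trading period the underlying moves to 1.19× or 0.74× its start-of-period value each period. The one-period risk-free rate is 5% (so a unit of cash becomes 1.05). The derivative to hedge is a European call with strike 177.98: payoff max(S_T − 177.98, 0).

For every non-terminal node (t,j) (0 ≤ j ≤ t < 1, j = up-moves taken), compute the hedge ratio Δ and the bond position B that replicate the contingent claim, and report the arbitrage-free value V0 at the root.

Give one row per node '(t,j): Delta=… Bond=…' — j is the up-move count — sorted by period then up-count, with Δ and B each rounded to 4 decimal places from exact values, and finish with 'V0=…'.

(0,0): Delta=0.3041 Bond=-36.2248
V0=15.1752

Risk-neutral probability p* = (R−d)/(u−d) = (1.05−0.74)/(1.19−0.74) = 0.6889.
Terminal payoffs: V(1,0)=0.0000, V(1,1)=23.1300
(0,0): S=169.0000. Δ = (V_up−V_dn)/(S_up−S_dn) = (23.1300−0.0000)/(201.1100−125.0600) = 0.3041. V = [p*·23.1300 + (1−p*)·0.0000]/1.05 = 15.1752. B = V − Δ·S = -36.2248.
Root portfolio cost Δ·169+B reproduces V0=15.1752.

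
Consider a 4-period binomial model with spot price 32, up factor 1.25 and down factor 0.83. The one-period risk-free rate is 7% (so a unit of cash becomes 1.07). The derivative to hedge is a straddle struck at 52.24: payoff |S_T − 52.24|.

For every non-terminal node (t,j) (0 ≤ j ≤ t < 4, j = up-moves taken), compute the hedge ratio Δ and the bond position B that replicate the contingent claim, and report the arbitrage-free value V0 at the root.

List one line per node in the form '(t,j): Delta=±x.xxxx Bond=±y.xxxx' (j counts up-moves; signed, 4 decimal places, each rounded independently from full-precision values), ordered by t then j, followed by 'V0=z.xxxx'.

(0,0): Delta=-0.4133 Bond=25.2904
(1,0): Delta=-1.0000 Bond=42.6434
(1,1): Delta=-0.1211 Bond=15.3738
(2,0): Delta=-1.0000 Bond=45.6284
(2,1): Delta=-1.0000 Bond=45.6284
(2,2): Delta=0.3165 Bond=-5.4340
(3,0): Delta=-1.0000 Bond=48.8224
(3,1): Delta=-1.0000 Bond=48.8224
(3,2): Delta=-1.0000 Bond=48.8224
(3,3): Delta=0.9722 Bond=-46.7919
V0=12.0647

The replicating-portfolio and risk-neutral prices coincide; use p* = (1.07−0.83)/(1.25−0.83) = 0.5714 for the latter.
At expiry t=4: V(4,0)=37.0533, V(4,1)=29.3685, V(4,2)=17.7950, V(4,3)=0.3650, V(4,4)=25.8850
(3,0): S=18.2972. Δ = (V_up−V_dn)/(S_up−S_dn) = (29.3685−37.0533)/(22.8715−15.1867) = -1.0000. V = [p*·29.3685 + (1−p*)·37.0533]/1.07 = 30.5252. B = V − Δ·S = 48.8224.
(3,1): S=27.5560. Δ = (V_up−V_dn)/(S_up−S_dn) = (17.7950−29.3685)/(34.4450−22.8715) = -1.0000. V = [p*·17.7950 + (1−p*)·29.3685]/1.07 = 21.2664. B = V − Δ·S = 48.8224.
(3,2): S=41.5000. Δ = (V_up−V_dn)/(S_up−S_dn) = (0.3650−17.7950)/(51.8750−34.4450) = -1.0000. V = [p*·0.3650 + (1−p*)·17.7950]/1.07 = 7.3224. B = V − Δ·S = 48.8224.
(3,3): S=62.5000. Δ = (V_up−V_dn)/(S_up−S_dn) = (25.8850−0.3650)/(78.1250−51.8750) = 0.9722. V = [p*·25.8850 + (1−p*)·0.3650]/1.07 = 13.9700. B = V − Δ·S = -46.7919.
(2,0): S=22.0448. Δ = (V_up−V_dn)/(S_up−S_dn) = (21.2664−30.5252)/(27.5560−18.2972) = -1.0000. V = [p*·21.2664 + (1−p*)·30.5252]/1.07 = 23.5836. B = V − Δ·S = 45.6284.
(2,1): S=33.2000. Δ = (V_up−V_dn)/(S_up−S_dn) = (7.3224−21.2664)/(41.5000−27.5560) = -1.0000. V = [p*·7.3224 + (1−p*)·21.2664]/1.07 = 12.4284. B = V − Δ·S = 45.6284.
(2,2): S=50.0000. Δ = (V_up−V_dn)/(S_up−S_dn) = (13.9700−7.3224)/(62.5000−41.5000) = 0.3165. V = [p*·13.9700 + (1−p*)·7.3224]/1.07 = 10.3935. B = V − Δ·S = -5.4340.
(1,0): S=26.5600. Δ = (V_up−V_dn)/(S_up−S_dn) = (12.4284−23.5836)/(33.2000−22.0448) = -1.0000. V = [p*·12.4284 + (1−p*)·23.5836]/1.07 = 16.0834. B = V − Δ·S = 42.6434.
(1,1): S=40.0000. Δ = (V_up−V_dn)/(S_up−S_dn) = (10.3935−12.4284)/(50.0000−33.2000) = -0.1211. V = [p*·10.3935 + (1−p*)·12.4284]/1.07 = 10.5286. B = V − Δ·S = 15.3738.
(0,0): S=32.0000. Δ = (V_up−V_dn)/(S_up−S_dn) = (10.5286−16.0834)/(40.0000−26.5600) = -0.4133. V = [p*·10.5286 + (1−p*)·16.0834]/1.07 = 12.0647. B = V − Δ·S = 25.2904.
Each (Δ,B) replicates both successor values, so the strategy is self-financing and V0 is arbitrage-free.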